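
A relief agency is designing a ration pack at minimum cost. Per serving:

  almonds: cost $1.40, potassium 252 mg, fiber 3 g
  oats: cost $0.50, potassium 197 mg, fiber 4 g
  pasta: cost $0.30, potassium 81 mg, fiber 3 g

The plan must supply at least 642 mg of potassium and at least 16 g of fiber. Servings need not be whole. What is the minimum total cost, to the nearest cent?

The cheapest plan sits at a corner of the feasible region — with two constraints it uses at most two foods.
almonds only: max(642/252, 16/3) = 5.333 servings → $7.47.
oats only: max(642/197, 16/4) = 4 servings → $2.00.
pasta only: max(642/81, 16/3) = 7.926 servings → $2.38.
almonds + oats with both targets exact would need a negative amount; discard.
almonds + pasta with both tight: 1.228 servings and 4.105 servings → $2.95.
oats + pasta with both tight: 2.36 servings and 2.187 servings → $1.84.
The minimum over all feasible corners is $1.84.

$1.84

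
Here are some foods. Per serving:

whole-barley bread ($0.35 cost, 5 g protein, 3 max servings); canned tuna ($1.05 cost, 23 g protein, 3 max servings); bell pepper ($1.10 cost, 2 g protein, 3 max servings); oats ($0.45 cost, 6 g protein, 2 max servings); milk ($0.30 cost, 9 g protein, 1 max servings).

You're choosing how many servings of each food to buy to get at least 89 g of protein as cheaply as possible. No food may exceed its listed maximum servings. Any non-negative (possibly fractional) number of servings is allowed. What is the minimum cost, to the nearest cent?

Cost per g of protein: milk $0.0333, canned tuna $0.0457, whole-barley bread $0.0700, oats $0.0750, bell pepper $0.5500.
Take 1 serving of milk: +9.0 g protein for $0.30 (total $0.30, still need 80.0 g).
Take 3 servings of canned tuna: +69.0 g protein for $3.15 (total $3.45, still need 11.0 g).
Take 2.2 servings of whole-barley bread: +11.0 g protein for $0.77 (total $4.22, still need 0.0 g).
Filling from the cheapest source first is optimal under one linear minimum: $4.22.

$4.22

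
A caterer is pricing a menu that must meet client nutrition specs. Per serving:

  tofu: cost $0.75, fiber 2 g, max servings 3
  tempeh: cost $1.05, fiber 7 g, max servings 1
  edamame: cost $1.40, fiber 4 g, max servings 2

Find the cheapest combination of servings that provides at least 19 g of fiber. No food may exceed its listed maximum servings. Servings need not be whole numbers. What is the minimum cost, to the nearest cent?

$5.35

Cost per g of fiber: tempeh $0.1500, edamame $0.3500, tofu $0.3750.
Take 1 serving of tempeh: +7.0 g fiber for $1.05 (total $1.05, still need 12.0 g).
Take 2 servings of edamame: +8.0 g fiber for $2.80 (total $3.85, still need 4.0 g).
Take 2 servings of tofu: +4.0 g fiber for $1.50 (total $5.35, still need 0.0 g).
Greedy by cheapest-per-g is optimal for a single linear constraint, so the minimum cost is $5.35.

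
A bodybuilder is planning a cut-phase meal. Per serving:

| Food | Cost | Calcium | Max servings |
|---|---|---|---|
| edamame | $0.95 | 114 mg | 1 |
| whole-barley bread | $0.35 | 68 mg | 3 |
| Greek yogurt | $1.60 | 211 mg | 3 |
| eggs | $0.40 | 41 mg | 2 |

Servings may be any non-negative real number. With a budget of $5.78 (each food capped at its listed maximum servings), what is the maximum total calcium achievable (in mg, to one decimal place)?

827.8 mg

Calcium per dollar: whole-barley bread 194.3, Greek yogurt 131.9, edamame 120, eggs 102.5.
Take 3 servings of whole-barley bread: spends $1.05, +204.0 mg calcium (running total 204.0 mg).
Take 2.956 servings of Greek yogurt: spends $4.73, +623.8 mg calcium (running total 827.8 mg).
Greedy by best ratio exhausts the cost allowance optimally: 827.8 mg.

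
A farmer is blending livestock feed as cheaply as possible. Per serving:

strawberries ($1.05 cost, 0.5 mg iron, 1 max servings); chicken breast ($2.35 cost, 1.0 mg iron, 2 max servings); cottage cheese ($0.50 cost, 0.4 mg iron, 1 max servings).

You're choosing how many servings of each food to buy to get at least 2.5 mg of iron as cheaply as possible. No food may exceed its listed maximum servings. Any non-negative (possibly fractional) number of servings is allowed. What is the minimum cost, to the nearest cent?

$5.31

Cost per mg of iron: cottage cheese $1.2500, strawberries $2.1000, chicken breast $2.3500.
Take 1 serving of cottage cheese: +0.4 mg iron for $0.50 (total $0.50, still need 2.1 mg).
Take 1 serving of strawberries: +0.5 mg iron for $1.05 (total $1.55, still need 1.6 mg).
Take 1.6 servings of chicken breast: +1.6 mg iron for $3.76 (total $5.31, still need 0.0 mg).
Filling from the cheapest source first is optimal under one linear minimum: $5.31.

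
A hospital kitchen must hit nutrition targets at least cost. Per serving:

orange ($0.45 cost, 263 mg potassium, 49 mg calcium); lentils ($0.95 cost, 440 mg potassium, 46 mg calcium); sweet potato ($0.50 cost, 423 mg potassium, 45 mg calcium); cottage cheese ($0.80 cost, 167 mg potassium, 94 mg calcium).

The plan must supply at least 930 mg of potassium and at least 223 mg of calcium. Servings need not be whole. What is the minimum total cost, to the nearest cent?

$2.00

The cheapest plan sits at a corner of the feasible region — with two constraints it uses at most two foods.
orange only: max(930/263, 223/49) = 4.551 servings → $2.05.
lentils only: max(930/440, 223/46) = 4.848 servings → $4.61.
sweet potato only: max(930/423, 223/45) = 4.956 servings → $2.48.
cottage cheese only: max(930/167, 223/94) = 5.569 servings → $4.46.
orange + lentils: the both-tight solution has a negative serving — not a feasible corner.
orange + sweet potato: the both-tight solution has a negative serving — not a feasible corner.
orange + cottage cheese with both tight: 3.034 servings and 0.7908 servings → $2.00.
lentils + sweet potato with both targets exact would need a negative amount; discard.
lentils + cottage cheese with both tight: 1.49 servings and 1.643 servings → $2.73.
sweet potato + cottage cheese with both tight: 1.556 servings and 1.627 servings → $2.08.
The minimum over all feasible corners is $2.00.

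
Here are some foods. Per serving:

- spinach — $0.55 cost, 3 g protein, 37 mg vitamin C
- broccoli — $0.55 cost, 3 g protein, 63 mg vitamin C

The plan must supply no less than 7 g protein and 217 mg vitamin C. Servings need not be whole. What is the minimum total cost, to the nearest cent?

At the optimum either one food covers both requirements or two foods hit both targets exactly; no other combination can be cheaper.
spinach only: max(7/3, 217/37) = 5.865 servings → $3.23.
broccoli only: max(7/3, 217/63) = 3.444 servings → $1.89.
spinach + broccoli: the both-tight solution has a negative serving — not a feasible corner.
Cheapest feasible corner: $1.89.

$1.89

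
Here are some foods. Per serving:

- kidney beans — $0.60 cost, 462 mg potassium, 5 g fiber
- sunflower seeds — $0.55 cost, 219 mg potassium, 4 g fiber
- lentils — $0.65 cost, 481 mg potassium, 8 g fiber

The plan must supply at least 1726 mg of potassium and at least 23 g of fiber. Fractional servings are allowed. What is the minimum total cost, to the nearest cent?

$2.28

The cheapest plan sits at a corner of the feasible region — with two constraints it uses at most two foods.
kidney beans only: max(1726/462, 23/5) = 4.6 servings → $2.76.
sunflower seeds only: max(1726/219, 23/4) = 7.881 servings → $4.33.
lentils only: max(1726/481, 23/8) = 3.588 servings → $2.33.
kidney beans + sunflower seeds with both tight: 2.479 servings and 2.651 servings → $2.95.
kidney beans + lentils with both tight: 2.126 servings and 1.546 servings → $2.28.
sunflower seeds + lentils: the both-tight solution has a negative serving — not a feasible corner.
The minimum over all feasible corners is $2.28.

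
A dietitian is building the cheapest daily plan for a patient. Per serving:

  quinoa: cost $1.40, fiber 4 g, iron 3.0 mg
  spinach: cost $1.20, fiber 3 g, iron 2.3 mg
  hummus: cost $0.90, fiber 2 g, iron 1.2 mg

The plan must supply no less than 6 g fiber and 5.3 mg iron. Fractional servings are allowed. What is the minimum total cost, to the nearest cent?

$2.47

With two linear requirements the optimum uses one or two foods; enumerate the corners.
quinoa only: max(6/4, 5.3/3.0) = 1.767 servings → $2.47.
spinach only: max(6/3, 5.3/2.3) = 2.304 servings → $2.77.
hummus only: max(6/2, 5.3/1.2) = 4.417 servings → $3.98.
quinoa + spinach with both targets exact would need a negative amount; discard.
quinoa + hummus: intersection lies outside the first quadrant.
spinach + hummus: the both-tight solution has a negative serving — not a feasible corner.
So the least-cost plan costs $2.47.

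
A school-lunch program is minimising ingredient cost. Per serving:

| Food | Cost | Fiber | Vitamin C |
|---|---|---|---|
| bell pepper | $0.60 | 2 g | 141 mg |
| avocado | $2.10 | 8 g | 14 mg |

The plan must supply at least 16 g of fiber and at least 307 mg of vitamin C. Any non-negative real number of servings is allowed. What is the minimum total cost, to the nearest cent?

$4.35

A basic optimal solution has at most two foods positive. Try each food alone and each pair with both targets met exactly.
bell pepper only: max(16/2, 307/141) = 8 servings → $4.80.
avocado only: max(16/8, 307/14) = 21.93 servings → $46.05.
bell pepper + avocado with both tight: 2.029 servings and 1.493 servings → $4.35.
So the least-cost plan costs $4.35.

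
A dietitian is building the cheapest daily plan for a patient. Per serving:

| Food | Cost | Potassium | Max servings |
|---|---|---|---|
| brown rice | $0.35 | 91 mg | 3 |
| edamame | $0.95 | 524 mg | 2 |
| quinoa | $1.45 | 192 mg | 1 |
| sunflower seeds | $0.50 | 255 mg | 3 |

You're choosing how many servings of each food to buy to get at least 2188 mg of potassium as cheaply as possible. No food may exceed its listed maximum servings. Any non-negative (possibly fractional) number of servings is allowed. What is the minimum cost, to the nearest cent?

Cost per mg of potassium: edamame $0.0018, sunflower seeds $0.0020, brown rice $0.0038, quinoa $0.0076.
Take 2 servings of edamame: +1048.0 mg potassium for $1.90 (total $1.90, still need 1140.0 mg).
Take 3 servings of sunflower seeds: +765.0 mg potassium for $1.50 (total $3.40, still need 375.0 mg).
Take 3 servings of brown rice: +273.0 mg potassium for $1.05 (total $4.45, still need 102.0 mg).
Take 0.5312 servings of quinoa: +102.0 mg potassium for $0.77 (total $5.22, still need 0.0 mg).
Greedy by cheapest-per-mg is optimal for a single linear constraint, so the minimum cost is $5.22.

$5.22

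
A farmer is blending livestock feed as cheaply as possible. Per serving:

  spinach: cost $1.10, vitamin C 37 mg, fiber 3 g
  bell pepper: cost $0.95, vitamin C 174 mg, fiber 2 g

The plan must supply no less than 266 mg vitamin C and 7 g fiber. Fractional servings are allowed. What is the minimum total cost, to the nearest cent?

Minimising a linear cost over {vitamin C ≥ 266, fiber ≥ 7, servings ≥ 0} — the optimum is at a vertex, using one or two foods.
spinach only: max(266/37, 7/3) = 7.189 servings → $7.91.
bell pepper only: max(266/174, 7/2) = 3.5 servings → $3.33.
spinach + bell pepper with both tight: 1.531 servings and 1.203 servings → $2.83.
So the least-cost plan costs $2.83.

$2.83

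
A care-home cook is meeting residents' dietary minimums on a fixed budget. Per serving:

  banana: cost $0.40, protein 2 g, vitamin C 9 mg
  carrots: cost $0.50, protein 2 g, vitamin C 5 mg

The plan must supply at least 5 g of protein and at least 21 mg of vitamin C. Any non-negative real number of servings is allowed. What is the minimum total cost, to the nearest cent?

Compare the cost at each extreme point of the feasible region.
banana only: max(5/2, 21/9) = 2.5 servings → $1.00.
carrots only: max(5/2, 21/5) = 4.2 servings → $2.10.
banana + carrots with both tight: 2.125 servings and 0.375 servings → $1.04.
The minimum over all feasible corners is $1.00.

$1.00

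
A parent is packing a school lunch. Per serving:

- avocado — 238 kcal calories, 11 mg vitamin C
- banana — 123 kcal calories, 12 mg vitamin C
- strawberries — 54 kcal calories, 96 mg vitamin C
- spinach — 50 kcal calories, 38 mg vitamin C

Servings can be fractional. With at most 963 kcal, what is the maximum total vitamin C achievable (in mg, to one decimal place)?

Vitamin C per kcal: strawberries 1.778, spinach 0.76, banana 0.09756, avocado 0.04622.
With no serving limits, spend the whole calories allowance on strawberries: 963 kcal / 54 kcal × 96 mg = 1712.0 mg.

1712.0 mg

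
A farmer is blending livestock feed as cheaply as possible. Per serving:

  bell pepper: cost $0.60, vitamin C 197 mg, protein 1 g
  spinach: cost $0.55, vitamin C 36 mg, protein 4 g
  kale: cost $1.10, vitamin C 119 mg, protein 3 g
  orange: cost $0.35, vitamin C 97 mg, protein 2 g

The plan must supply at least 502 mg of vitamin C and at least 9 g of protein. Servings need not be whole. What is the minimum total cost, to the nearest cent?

With two linear requirements the optimum uses one or two foods; enumerate the corners.
bell pepper only: max(502/197, 9/1) = 9 servings → $5.40.
spinach only: max(502/36, 9/4) = 13.94 servings → $7.67.
kale only: max(502/119, 9/3) = 4.218 servings → $4.64.
orange only: max(502/97, 9/2) = 5.175 servings → $1.81.
bell pepper + spinach with both tight: 2.239 servings and 1.69 servings → $2.27.
bell pepper + kale with both tight: 0.9216 servings and 2.693 servings → $3.52.
bell pepper + orange with both tight: 0.4411 servings and 4.279 servings → $1.76.
spinach + kale: the both-tight solution has a negative serving — not a feasible corner.
spinach + orange: intersection lies outside the first quadrant.
kale + orange: intersection lies outside the first quadrant.
So the least-cost plan costs $1.76.

$1.76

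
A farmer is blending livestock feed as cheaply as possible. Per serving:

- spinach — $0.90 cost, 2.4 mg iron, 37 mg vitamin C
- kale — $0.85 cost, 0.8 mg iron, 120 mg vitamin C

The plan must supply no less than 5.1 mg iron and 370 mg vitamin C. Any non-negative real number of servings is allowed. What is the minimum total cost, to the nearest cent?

$3.40

Minimising a linear cost over {iron ≥ 5.1, vitamin C ≥ 370, servings ≥ 0} — the optimum is at a vertex, using one or two foods.
spinach only: max(5.1/2.4, 370/37) = 10 servings → $9.00.
kale only: max(5.1/0.8, 370/120) = 6.375 servings → $5.42.
spinach + kale with both tight: 1.223 servings and 2.706 servings → $3.40.
So the least-cost plan costs $3.40.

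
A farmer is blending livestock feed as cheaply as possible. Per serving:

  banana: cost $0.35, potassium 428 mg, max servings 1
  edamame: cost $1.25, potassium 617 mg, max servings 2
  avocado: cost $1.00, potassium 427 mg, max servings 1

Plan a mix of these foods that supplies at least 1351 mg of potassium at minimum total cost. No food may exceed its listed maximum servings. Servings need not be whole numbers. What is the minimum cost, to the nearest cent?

Cost per mg of potassium: banana $0.0008, edamame $0.0020, avocado $0.0023.
Take 1 serving of banana: +428.0 mg potassium for $0.35 (total $0.35, still need 923.0 mg).
Take 1.496 servings of edamame: +923.0 mg potassium for $1.87 (total $2.22, still need 0.0 mg).
Greedy by cheapest-per-mg is optimal for a single linear constraint, so the minimum cost is $2.22.

$2.22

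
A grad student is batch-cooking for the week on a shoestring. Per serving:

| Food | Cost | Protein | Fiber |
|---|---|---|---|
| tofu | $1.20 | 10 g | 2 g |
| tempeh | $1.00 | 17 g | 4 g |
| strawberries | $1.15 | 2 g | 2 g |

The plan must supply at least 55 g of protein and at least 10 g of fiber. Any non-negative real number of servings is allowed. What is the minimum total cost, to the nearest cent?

$3.24

With two linear requirements the optimum uses one or two foods; enumerate the corners.
tofu only: max(55/10, 10/2) = 5.5 servings → $6.60.
tempeh only: max(55/17, 10/4) = 3.235 servings → $3.24.
strawberries only: max(55/2, 10/2) = 27.5 servings → $31.62.
tofu + tempeh: the both-tight solution has a negative serving — not a feasible corner.
tofu + strawberries: intersection lies outside the first quadrant.
tempeh + strawberries with both targets exact would need a negative amount; discard.
So the least-cost plan costs $3.24.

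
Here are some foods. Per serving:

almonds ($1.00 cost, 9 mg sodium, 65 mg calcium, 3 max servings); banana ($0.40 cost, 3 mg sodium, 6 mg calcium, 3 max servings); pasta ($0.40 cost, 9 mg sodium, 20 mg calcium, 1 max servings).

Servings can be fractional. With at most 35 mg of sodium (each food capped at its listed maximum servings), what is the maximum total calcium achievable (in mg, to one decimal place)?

Calcium per mg sodium: almonds 7.222, pasta 2.222, banana 2.
Take 3 servings of almonds: uses 27 mg sodium, +195.0 mg calcium (running total 195.0 mg).
Take 0.8889 servings of pasta: uses 8 mg sodium, +17.8 mg calcium (running total 212.8 mg).
Filling greedily by calcium-per-mg sodium is optimal for one linear limit, giving 212.8 mg.

212.8 mg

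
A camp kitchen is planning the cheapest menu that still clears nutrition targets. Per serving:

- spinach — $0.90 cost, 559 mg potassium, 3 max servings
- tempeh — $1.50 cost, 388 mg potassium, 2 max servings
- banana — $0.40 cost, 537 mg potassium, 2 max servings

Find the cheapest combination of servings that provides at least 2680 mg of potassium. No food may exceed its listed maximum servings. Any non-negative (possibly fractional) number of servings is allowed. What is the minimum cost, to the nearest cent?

$3.39

Cost per mg of potassium: banana $0.0007, spinach $0.0016, tempeh $0.0039.
Take 2 servings of banana: +1074.0 mg potassium for $0.80 (total $0.80, still need 1606.0 mg).
Take 2.873 servings of spinach: +1606.0 mg potassium for $2.59 (total $3.39, still need 0.0 mg).
Greedy by cheapest-per-mg is optimal for a single linear constraint, so the minimum cost is $3.39.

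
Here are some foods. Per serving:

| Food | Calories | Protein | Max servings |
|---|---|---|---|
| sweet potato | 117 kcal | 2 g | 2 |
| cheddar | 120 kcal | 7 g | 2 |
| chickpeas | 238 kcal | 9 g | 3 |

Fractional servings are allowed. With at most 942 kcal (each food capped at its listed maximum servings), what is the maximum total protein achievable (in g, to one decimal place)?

Protein per kcal: cheddar 0.05833, chickpeas 0.03782, sweet potato 0.01709.
Take 2 servings of cheddar: uses 240 kcal, +14.0 g protein (running total 14.0 g).
Take 2.95 servings of chickpeas: uses 702 kcal, +26.5 g protein (running total 40.5 g).
Filling greedily by protein-per-kcal is optimal for one linear limit, giving 40.5 g.

40.5 g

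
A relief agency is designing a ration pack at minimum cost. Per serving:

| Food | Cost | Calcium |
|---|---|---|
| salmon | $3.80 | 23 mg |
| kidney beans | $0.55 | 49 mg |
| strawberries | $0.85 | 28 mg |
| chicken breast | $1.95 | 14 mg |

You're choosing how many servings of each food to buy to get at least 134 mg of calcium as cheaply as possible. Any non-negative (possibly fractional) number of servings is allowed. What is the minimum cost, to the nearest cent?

$1.50

Cost per mg of calcium: kidney beans $0.0112, strawberries $0.0304, chicken breast $0.1393, salmon $0.1652.
With no serving limits, use only kidney beans: 134 mg / 49 mg = 2.735 servings × $0.55 = $1.50.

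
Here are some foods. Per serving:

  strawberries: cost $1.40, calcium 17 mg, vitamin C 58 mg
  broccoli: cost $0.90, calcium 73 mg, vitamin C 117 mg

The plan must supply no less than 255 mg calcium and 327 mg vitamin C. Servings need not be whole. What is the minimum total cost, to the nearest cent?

With two linear requirements the optimum uses one or two foods; enumerate the corners.
strawberries only: max(255/17, 327/58) = 15 servings → $21.00.
broccoli only: max(255/73, 327/117) = 3.493 servings → $3.14.
strawberries + broccoli with both targets exact would need a negative amount; discard.
So the least-cost plan costs $3.14.

$3.14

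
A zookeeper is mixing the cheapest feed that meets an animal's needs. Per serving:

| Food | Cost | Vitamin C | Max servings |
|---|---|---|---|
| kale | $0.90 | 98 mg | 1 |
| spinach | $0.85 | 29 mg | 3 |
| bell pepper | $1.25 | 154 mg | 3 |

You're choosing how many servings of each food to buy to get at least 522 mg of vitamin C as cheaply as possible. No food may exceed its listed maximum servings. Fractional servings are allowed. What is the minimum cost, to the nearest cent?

Cost per mg of vitamin C: bell pepper $0.0081, kale $0.0092, spinach $0.0293.
Take 3 servings of bell pepper: +462.0 mg vitamin C for $3.75 (total $3.75, still need 60.0 mg).
Take 0.6122 servings of kale: +60.0 mg vitamin C for $0.55 (total $4.30, still need 0.0 mg).
Greedy by cheapest-per-mg is optimal for a single linear constraint, so the minimum cost is $4.30.

$4.30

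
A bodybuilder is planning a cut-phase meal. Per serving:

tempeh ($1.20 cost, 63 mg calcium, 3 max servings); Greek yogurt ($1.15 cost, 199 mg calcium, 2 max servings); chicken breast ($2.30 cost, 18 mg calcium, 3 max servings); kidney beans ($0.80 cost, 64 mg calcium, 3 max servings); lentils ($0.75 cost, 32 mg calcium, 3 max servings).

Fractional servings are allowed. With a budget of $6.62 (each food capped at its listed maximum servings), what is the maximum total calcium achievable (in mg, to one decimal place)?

Calcium per dollar: Greek yogurt 173, kidney beans 80, tempeh 52.5, lentils 42.67, chicken breast 7.826.
Take 2 servings of Greek yogurt: spends $2.30, +398.0 mg calcium (running total 398.0 mg).
Take 3 servings of kidney beans: spends $2.40, +192.0 mg calcium (running total 590.0 mg).
Take 1.6 servings of tempeh: spends $1.92, +100.8 mg calcium (running total 690.8 mg).
Filling greedily by calcium-per-dollar is optimal for one linear limit, giving 690.8 mg.

690.8 mg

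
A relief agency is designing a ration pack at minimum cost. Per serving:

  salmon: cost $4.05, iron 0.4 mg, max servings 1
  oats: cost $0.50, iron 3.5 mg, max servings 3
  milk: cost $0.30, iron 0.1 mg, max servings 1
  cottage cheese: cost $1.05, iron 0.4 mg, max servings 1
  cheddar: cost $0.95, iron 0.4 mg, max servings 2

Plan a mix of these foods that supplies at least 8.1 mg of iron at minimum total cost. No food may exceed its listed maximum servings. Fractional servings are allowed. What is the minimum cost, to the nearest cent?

$1.16

Cost per mg of iron: oats $0.1429, cheddar $2.3750, cottage cheese $2.6250, milk $3.0000, salmon $10.1250.
Take 2.314 servings of oats: +8.1 mg iron for $1.16 (total $1.16, still need 0.0 mg).
Filling from the cheapest source first is optimal under one linear minimum: $1.16.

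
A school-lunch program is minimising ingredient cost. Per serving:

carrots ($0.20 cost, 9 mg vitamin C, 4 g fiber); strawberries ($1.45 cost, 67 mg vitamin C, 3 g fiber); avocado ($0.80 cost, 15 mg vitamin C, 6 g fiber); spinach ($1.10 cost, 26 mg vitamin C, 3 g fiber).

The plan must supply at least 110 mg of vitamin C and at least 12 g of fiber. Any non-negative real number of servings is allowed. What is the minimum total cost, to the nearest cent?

$2.39

Minimising a linear cost over {vitamin C ≥ 110, fiber ≥ 12, servings ≥ 0} — the optimum is at a vertex, using one or two foods.
carrots only: max(110/9, 12/4) = 12.22 servings → $2.44.
strawberries only: max(110/67, 12/3) = 4 servings → $5.80.
avocado only: max(110/15, 12/6) = 7.333 servings → $5.87.
spinach only: max(110/26, 12/3) = 4.231 servings → $4.65.
carrots + strawberries with both tight: 1.967 servings and 1.378 servings → $2.39.
carrots + avocado with both targets exact would need a negative amount; discard.
carrots + spinach with both targets exact would need a negative amount; discard.
strawberries + avocado with both tight: 1.345 servings and 1.328 servings → $3.01.
strawberries + spinach with both tight: 0.1463 servings and 3.854 servings → $4.45.
avocado + spinach: intersection lies outside the first quadrant.
The minimum over all feasible corners is $2.39.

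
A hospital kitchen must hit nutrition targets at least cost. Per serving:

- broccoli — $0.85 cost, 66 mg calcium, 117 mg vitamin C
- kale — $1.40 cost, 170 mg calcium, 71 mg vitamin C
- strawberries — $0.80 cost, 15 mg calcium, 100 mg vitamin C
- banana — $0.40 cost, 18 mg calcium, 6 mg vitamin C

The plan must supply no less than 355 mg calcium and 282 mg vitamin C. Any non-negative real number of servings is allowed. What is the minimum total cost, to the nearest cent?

$3.38

Check every corner: each single food scaled to meet both minima, and each pair solved so both constraints bind.
broccoli only: max(355/66, 282/117) = 5.379 servings → $4.57.
kale only: max(355/170, 282/71) = 3.972 servings → $5.56.
strawberries only: max(355/15, 282/100) = 23.67 servings → $18.93.
banana only: max(355/18, 282/6) = 47 servings → $18.80.
broccoli + kale with both tight: 1.495 servings and 1.508 servings → $3.38.
broccoli + strawberries with both targets exact would need a negative amount; discard.
broccoli + banana with both tight: 1.723 servings and 13.41 servings → $6.83.
kale + strawberries with both tight: 1.962 servings and 1.427 servings → $3.89.
kale + banana: the both-tight solution has a negative serving — not a feasible corner.
strawberries + banana with both tight: 1.723 servings and 18.29 servings → $8.69.
So the least-cost plan costs $3.38.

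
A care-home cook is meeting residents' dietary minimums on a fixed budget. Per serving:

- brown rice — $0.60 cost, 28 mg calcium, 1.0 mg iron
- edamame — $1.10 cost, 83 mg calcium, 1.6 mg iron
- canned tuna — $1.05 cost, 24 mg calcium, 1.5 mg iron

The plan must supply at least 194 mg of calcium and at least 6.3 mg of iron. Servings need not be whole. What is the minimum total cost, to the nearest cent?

$3.84

Minimising a linear cost over {calcium ≥ 194, iron ≥ 6.3, servings ≥ 0} — the optimum is at a vertex, using one or two foods.
brown rice only: max(194/28, 6.3/1.0) = 6.929 servings → $4.16.
edamame only: max(194/83, 6.3/1.6) = 3.938 servings → $4.33.
canned tuna only: max(194/24, 6.3/1.5) = 8.083 servings → $8.49.
brown rice + edamame with both tight: 5.563 servings and 0.4607 servings → $3.84.
brown rice + canned tuna with both targets exact would need a negative amount; discard.
edamame + canned tuna with both tight: 1.624 servings and 2.468 servings → $4.38.
So the least-cost plan costs $3.84.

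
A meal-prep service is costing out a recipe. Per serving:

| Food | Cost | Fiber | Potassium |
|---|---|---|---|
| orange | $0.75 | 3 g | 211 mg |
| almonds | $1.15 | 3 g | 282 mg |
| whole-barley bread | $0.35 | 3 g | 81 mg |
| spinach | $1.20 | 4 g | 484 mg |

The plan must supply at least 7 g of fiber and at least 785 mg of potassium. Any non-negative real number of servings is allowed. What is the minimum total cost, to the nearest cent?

$1.98

Compare the cost at each extreme point of the feasible region.
orange only: max(7/3, 785/211) = 3.72 servings → $2.79.
almonds only: max(7/3, 785/282) = 2.784 servings → $3.20.
whole-barley bread only: max(7/3, 785/81) = 9.691 servings → $3.39.
spinach only: max(7/4, 785/484) = 1.75 servings → $2.10.
orange + almonds: intersection lies outside the first quadrant.
orange + whole-barley bread: the both-tight solution has a negative serving — not a feasible corner.
orange + spinach with both tight: 0.4079 servings and 1.444 servings → $2.04.
almonds + whole-barley bread with both targets exact would need a negative amount; discard.
almonds + spinach with both tight: 0.7654 servings and 1.176 servings → $2.29.
whole-barley bread + spinach with both tight: 0.2199 servings and 1.585 servings → $1.98.
So the least-cost plan costs $1.98.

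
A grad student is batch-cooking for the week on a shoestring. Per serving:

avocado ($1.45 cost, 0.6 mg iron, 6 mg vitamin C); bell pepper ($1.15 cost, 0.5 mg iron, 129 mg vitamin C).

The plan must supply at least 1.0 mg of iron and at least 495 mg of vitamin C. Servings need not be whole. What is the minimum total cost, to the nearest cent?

$4.41

Compare the cost at each extreme point of the feasible region.
avocado only: max(1.0/0.6, 495/6) = 82.5 servings → $119.62.
bell pepper only: max(1.0/0.5, 495/129) = 3.837 servings → $4.41.
avocado + bell pepper with both targets exact would need a negative amount; discard.
So the least-cost plan costs $4.41.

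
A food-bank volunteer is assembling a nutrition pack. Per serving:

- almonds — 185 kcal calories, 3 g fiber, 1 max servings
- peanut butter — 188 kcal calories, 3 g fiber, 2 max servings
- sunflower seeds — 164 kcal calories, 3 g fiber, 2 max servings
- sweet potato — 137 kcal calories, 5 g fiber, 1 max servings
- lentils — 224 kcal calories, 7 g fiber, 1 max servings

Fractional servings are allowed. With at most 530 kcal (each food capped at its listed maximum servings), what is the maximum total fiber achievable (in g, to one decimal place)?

Fiber per kcal: sweet potato 0.0365, lentils 0.03125, sunflower seeds 0.01829, almonds 0.01622, peanut butter 0.01596.
Take 1 serving of sweet potato: uses 137 kcal, +5.0 g fiber (running total 5.0 g).
Take 1 serving of lentils: uses 224 kcal, +7.0 g fiber (running total 12.0 g).
Take 1.03 servings of sunflower seeds: uses 169 kcal, +3.1 g fiber (running total 15.1 g).
Greedy by best ratio exhausts the calories allowance optimally: 15.1 g.

15.1 g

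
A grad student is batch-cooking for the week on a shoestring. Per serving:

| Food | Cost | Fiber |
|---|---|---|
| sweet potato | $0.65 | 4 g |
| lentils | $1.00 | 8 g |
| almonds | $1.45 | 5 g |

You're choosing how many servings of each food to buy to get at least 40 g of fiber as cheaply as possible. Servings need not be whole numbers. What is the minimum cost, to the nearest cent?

$5.00

Cost per g of fiber: lentils $0.1250, sweet potato $0.1625, almonds $0.2900.
With no serving limits, use only lentils: 40 g / 8 g = 5 servings × $1.00 = $5.00.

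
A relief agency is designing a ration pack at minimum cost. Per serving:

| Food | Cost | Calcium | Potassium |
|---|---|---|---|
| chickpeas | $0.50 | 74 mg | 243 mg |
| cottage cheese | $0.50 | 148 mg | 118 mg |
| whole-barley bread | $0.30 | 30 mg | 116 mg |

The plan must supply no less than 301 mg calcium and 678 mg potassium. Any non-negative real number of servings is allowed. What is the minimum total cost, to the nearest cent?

$1.61

Two binding constraints pin down two serving amounts, so the optimal mix uses at most two foods. The candidates are each food alone (scaled to the tighter of calcium/potassium) and each pair with both constraints tight.
chickpeas only: max(301/74, 678/243) = 4.068 servings → $2.03.
cottage cheese only: max(301/148, 678/118) = 5.746 servings → $2.87.
whole-barley bread only: max(301/30, 678/116) = 10.03 servings → $3.01.
chickpeas + cottage cheese with both tight: 2.381 servings and 0.8435 servings → $1.61.
chickpeas + whole-barley bread with both targets exact would need a negative amount; discard.
cottage cheese + whole-barley bread with both tight: 1.07 servings and 4.757 servings → $1.96.
So the least-cost plan costs $1.61.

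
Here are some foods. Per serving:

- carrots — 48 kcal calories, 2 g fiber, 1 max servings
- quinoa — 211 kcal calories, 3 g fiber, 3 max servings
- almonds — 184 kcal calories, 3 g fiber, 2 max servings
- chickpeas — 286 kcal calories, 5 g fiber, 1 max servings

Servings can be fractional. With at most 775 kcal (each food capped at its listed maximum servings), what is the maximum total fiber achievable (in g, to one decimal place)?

Fiber per kcal: carrots 0.04167, chickpeas 0.01748, almonds 0.0163, quinoa 0.01422.
Take 1 serving of carrots: uses 48 kcal, +2.0 g fiber (running total 2.0 g).
Take 1 serving of chickpeas: uses 286 kcal, +5.0 g fiber (running total 7.0 g).
Take 2 servings of almonds: uses 368 kcal, +6.0 g fiber (running total 13.0 g).
Take 0.346 servings of quinoa: uses 73 kcal, +1.0 g fiber (running total 14.0 g).
Filling greedily by fiber-per-kcal is optimal for one linear limit, giving 14.0 g.

14.0 g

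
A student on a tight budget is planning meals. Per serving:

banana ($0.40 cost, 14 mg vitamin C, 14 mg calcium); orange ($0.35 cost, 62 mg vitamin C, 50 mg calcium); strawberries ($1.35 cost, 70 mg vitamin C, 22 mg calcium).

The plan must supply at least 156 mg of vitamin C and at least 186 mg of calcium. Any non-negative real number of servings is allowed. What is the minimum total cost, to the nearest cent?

$1.30

An LP optimum is at a vertex; with two nutrient constraints at most two foods are used. Check each candidate.
banana only: max(156/14, 186/14) = 13.29 servings → $5.31.
orange only: max(156/62, 186/50) = 3.72 servings → $1.30.
strawberries only: max(156/70, 186/22) = 8.455 servings → $11.41.
banana + orange with both targets exact would need a negative amount; discard.
banana + strawberries: intersection lies outside the first quadrant.
orange + strawberries: intersection lies outside the first quadrant.
The minimum over all feasible corners is $1.30.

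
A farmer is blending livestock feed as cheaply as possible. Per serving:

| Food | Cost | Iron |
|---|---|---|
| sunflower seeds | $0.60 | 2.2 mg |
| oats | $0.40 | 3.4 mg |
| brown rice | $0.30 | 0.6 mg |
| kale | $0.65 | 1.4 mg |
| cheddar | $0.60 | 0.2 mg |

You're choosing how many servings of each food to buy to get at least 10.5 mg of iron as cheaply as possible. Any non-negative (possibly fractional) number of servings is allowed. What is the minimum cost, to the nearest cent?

$1.24

Cost per mg of iron: oats $0.1176, sunflower seeds $0.2727, kale $0.4643, brown rice $0.5000, cheddar $3.0000.
With no serving limits, use only oats: 10.5 mg / 3.4 mg = 3.088 servings × $0.40 = $1.24.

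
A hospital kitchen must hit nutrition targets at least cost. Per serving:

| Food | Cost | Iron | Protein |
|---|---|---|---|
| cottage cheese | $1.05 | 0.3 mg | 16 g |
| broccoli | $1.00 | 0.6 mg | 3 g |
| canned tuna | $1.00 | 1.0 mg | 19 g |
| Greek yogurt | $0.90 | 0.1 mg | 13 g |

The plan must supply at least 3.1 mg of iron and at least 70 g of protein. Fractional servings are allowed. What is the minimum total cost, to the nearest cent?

Two binding constraints pin down two serving amounts, so the optimal mix uses at most two foods. The candidates are each food alone (scaled to the tighter of iron/protein) and each pair with both constraints tight.
cottage cheese only: max(3.1/0.3, 70/16) = 10.33 servings → $10.85.
broccoli only: max(3.1/0.6, 70/3) = 23.33 servings → $23.33.
canned tuna only: max(3.1/1.0, 70/19) = 3.684 servings → $3.68.
Greek yogurt only: max(3.1/0.1, 70/13) = 31 servings → $27.90.
cottage cheese + broccoli with both tight: 3.759 servings and 3.287 servings → $7.23.
cottage cheese + canned tuna with both tight: 1.078 servings and 2.777 servings → $3.91.
cottage cheese + Greek yogurt with both targets exact would need a negative amount; discard.
broccoli + canned tuna: the both-tight solution has a negative serving — not a feasible corner.
broccoli + Greek yogurt with both tight: 4.44 servings and 4.36 servings → $8.36.
canned tuna + Greek yogurt with both tight: 3 servings and 1 serving → $3.90.
The minimum over all feasible corners is $3.68.

$3.68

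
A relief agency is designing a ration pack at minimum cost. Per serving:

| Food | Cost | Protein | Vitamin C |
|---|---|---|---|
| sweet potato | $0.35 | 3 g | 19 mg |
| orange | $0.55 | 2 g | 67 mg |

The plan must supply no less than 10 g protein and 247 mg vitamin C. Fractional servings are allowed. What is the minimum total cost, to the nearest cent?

$2.24

A basic optimal solution has at most two foods positive. Try each food alone and each pair with both targets met exactly.
sweet potato only: max(10/3, 247/19) = 13 servings → $4.55.
orange only: max(10/2, 247/67) = 5 servings → $2.75.
sweet potato + orange with both tight: 1.08 servings and 3.38 servings → $2.24.
So the least-cost plan costs $2.24.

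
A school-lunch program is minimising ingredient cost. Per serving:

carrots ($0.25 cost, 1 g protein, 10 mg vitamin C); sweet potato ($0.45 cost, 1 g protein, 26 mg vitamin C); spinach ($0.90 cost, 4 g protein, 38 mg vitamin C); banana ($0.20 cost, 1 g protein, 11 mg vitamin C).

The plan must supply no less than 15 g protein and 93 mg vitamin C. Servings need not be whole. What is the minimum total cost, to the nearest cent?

Two binding constraints pin down two serving amounts, so the optimal mix uses at most two foods. The candidates are each food alone (scaled to the tighter of protein/vitamin C) and each pair with both constraints tight.
carrots only: max(15/1, 93/10) = 15 servings → $3.75.
sweet potato only: max(15/1, 93/26) = 15 servings → $6.75.
spinach only: max(15/4, 93/38) = 3.75 servings → $3.38.
banana only: max(15/1, 93/11) = 15 servings → $3.00.
carrots + sweet potato with both targets exact would need a negative amount; discard.
carrots + spinach: intersection lies outside the first quadrant.
carrots + banana: the both-tight solution has a negative serving — not a feasible corner.
sweet potato + spinach with both targets exact would need a negative amount; discard.
sweet potato + banana with both targets exact would need a negative amount; discard.
spinach + banana: the both-tight solution has a negative serving — not a feasible corner.
So the least-cost plan costs $3.00.

$3.00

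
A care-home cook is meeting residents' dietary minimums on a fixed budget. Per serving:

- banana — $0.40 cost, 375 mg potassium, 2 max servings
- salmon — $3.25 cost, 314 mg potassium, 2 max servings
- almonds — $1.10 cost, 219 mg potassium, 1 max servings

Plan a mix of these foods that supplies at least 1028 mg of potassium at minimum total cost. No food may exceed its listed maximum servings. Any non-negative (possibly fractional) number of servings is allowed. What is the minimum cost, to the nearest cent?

Cost per mg of potassium: banana $0.0011, almonds $0.0050, salmon $0.0104.
Take 2 servings of banana: +750.0 mg potassium for $0.80 (total $0.80, still need 278.0 mg).
Take 1 serving of almonds: +219.0 mg potassium for $1.10 (total $1.90, still need 59.0 mg).
Take 0.1879 servings of salmon: +59.0 mg potassium for $0.61 (total $2.51, still need 0.0 mg).
Filling from the cheapest source first is optimal under one linear minimum: $2.51.

$2.51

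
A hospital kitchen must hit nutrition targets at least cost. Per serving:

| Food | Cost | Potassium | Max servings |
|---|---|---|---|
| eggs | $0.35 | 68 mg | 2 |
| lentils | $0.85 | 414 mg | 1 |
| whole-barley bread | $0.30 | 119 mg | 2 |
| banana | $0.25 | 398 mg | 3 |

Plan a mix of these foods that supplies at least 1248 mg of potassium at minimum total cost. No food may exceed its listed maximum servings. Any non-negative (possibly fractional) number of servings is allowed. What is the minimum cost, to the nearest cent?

$0.86

Cost per mg of potassium: banana $0.0006, lentils $0.0021, whole-barley bread $0.0025, eggs $0.0051.
Take 3 servings of banana: +1194.0 mg potassium for $0.75 (total $0.75, still need 54.0 mg).
Take 0.1304 servings of lentils: +54.0 mg potassium for $0.11 (total $0.86, still need 0.0 mg).
Filling from the cheapest source first is optimal under one linear minimum: $0.86.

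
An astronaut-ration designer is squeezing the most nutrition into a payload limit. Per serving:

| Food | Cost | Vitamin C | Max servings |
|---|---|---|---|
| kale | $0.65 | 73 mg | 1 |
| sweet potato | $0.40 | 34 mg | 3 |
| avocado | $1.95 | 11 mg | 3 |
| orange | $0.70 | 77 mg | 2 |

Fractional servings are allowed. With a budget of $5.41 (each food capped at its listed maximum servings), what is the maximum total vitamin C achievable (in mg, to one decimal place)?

Vitamin C per dollar: kale 112.3, orange 110, sweet potato 85, avocado 5.641.
Take 1 serving of kale: spends $0.65, +73.0 mg vitamin C (running total 73.0 mg).
Take 2 servings of orange: spends $1.40, +154.0 mg vitamin C (running total 227.0 mg).
Take 3 servings of sweet potato: spends $1.20, +102.0 mg vitamin C (running total 329.0 mg).
Take 1.108 servings of avocado: spends $2.16, +12.2 mg vitamin C (running total 341.2 mg).
Filling greedily by vitamin C-per-dollar is optimal for one linear limit, giving 341.2 mg.

341.2 mg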